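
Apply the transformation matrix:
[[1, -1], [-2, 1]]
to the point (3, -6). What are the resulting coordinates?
(9, -12)

Matrix multiplication:
[[1, -1], [-2, 1]] × [3, -6]ᵀ
= [1×3 + -1×-6, -2×3 + 1×-6]ᵀ
= [9.0000, -12.0000]ᵀ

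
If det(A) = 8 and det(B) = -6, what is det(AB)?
-48

Use the multiplicative property of determinants: det(AB) = det(A)*det(B).
det(AB) = (8)*(-6) = -48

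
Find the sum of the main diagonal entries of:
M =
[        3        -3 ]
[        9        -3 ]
tr(M) = 3 - 3 = 0

The trace of a square matrix is the sum of its diagonal entries.
Diagonal entries of M: M[0][0] = 3, M[1][1] = -3.
tr(M) = 3 - 3 = 0.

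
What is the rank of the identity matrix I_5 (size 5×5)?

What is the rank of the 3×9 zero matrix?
rank(I_5) = 5, rank(0) = 0

The identity I_5 has 5 columns that are the standard basis vectors e_1, …, e_5. These are linearly independent, so all 5 columns are pivots and rank(I_5) = 5.
The 3×9 zero matrix has every entry zero, so every row is the zero row and there are no pivots; rank(0) = 0.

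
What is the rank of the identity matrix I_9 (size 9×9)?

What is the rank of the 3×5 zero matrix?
rank(I_9) = 9, rank(0) = 0

The identity I_9 has 9 columns that are the standard basis vectors e_1, …, e_9. These are linearly independent, so all 9 columns are pivots and rank(I_9) = 9.
The 3×5 zero matrix has every entry zero, so every row is the zero row and there are no pivots; rank(0) = 0.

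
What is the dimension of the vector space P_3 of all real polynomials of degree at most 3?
Dimension = 4

A polynomial of degree at most 3 can be written as a₀ + a₁x + a₂x² + a₃x³, with 4 free coefficients a₀, a₁, a₂, a₃.
The set {1, x, x², x³} is a basis: it spans P_3 (every such polynomial is a linear combination of these) and is linearly independent (a polynomial is zero iff all its coefficients are zero).
Therefore dim(P_3) = 3 + 1 = 4.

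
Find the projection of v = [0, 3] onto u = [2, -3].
[-18/13, 27/13]

The projection of v onto u is proj_u(v) = ((v·u) / (u·u)) · u.
v·u = (0)*(2) + (3)*(-3) = -9.
u·u = (2)*(2) + (-3)*(-3) = 13.
coefficient = -9 / 13 = -9/13.
proj_u(v) = -9/13 · [2, -3] = [-18/13, 27/13].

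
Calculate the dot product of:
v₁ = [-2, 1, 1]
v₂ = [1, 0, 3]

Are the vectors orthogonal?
1, No

The dot product is the sum of products of corresponding components.
v₁·v₂ = (-2)*(1) + (1)*(0) + (1)*(3) = -2 + 0 + 3 = 1.
Two vectors are orthogonal iff their dot product is 0; here the dot product is 1, so the vectors are not orthogonal.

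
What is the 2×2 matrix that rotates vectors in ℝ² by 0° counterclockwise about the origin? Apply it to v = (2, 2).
R = [[1, 0], [0, 1]]; R·v = (2, 2)

A counterclockwise rotation by angle θ in ℝ² has matrix R(θ) = [[cos θ, -sin θ], [sin θ, cos θ]].
For θ = 0°: cos θ = 1, sin θ = 0.
R(0°) = [[1, 0], [0, 1]].
R·v = [1·2 + (0)·2, 0·2 + 1·2] = (2, 2).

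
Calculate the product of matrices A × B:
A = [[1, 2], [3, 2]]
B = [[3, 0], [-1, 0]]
[[1, 0], [7, 0]]

Matrix multiplication:
C[0][0] = 1×3 + 2×-1 = 1
C[0][1] = 1×0 + 2×0 = 0
C[1][0] = 3×3 + 2×-1 = 7
C[1][1] = 3×0 + 2×0 = 0
Result: [[1, 0], [7, 0]]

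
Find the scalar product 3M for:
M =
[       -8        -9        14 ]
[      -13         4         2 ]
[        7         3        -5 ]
3M =
[      -24       -27        42 ]
[      -39        12         6 ]
[       21         9       -15 ]

Scalar multiplication is elementwise: (3M)[i][j] = 3 * M[i][j].
  (3M)[0][0] = 3 * (-8) = -24
  (3M)[0][1] = 3 * (-9) = -27
  (3M)[0][2] = 3 * (14) = 42
  (3M)[1][0] = 3 * (-13) = -39
  (3M)[1][1] = 3 * (4) = 12
  (3M)[1][2] = 3 * (2) = 6
  (3M)[2][0] = 3 * (7) = 21
  (3M)[2][1] = 3 * (3) = 9
  (3M)[2][2] = 3 * (-5) = -15
3M =
[      -24       -27        42 ]
[      -39        12         6 ]
[       21         9       -15 ]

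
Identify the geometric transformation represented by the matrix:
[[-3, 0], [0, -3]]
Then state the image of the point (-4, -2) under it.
uniform scaling by factor -3; image of (-4, -2) is (12, 6)

This is a diagonal matrix with equal entries -3, so it scales both axes by the same factor -3.
The matrix [[-3, 0], [0, -3]] represents: uniform scaling by factor -3.
Applying it to (-4, -2): [-3·-4 + 0·-2, 0·-4 + -3·-2] = (12, 6).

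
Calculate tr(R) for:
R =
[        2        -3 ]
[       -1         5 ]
tr(R) = 2 + 5 = 7

The trace of a square matrix is the sum of its diagonal entries.
Diagonal entries of R: R[0][0] = 2, R[1][1] = 5.
tr(R) = 2 + 5 = 7.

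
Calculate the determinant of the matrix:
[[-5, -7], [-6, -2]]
-32

For a 2×2 matrix [[a, b], [c, d]], det = ad - bc
det = (-5)(-2) - (-7)(-6) = 10 - 42 = -32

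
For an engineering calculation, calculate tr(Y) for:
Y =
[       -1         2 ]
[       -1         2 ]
tr(Y) = -1 + 2 = 1

The trace of a square matrix is the sum of its diagonal entries.
Diagonal entries of Y: Y[0][0] = -1, Y[1][1] = 2.
tr(Y) = -1 + 2 = 1.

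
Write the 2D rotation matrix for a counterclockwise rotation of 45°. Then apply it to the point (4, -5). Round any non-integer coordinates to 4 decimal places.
R = [[√2/2, -√2/2], [√2/2, √2/2]]; R·(4, -5) = (6.3640, -0.7071)

Rotation matrix formula: R(θ) = [[cos θ, -sin θ], [sin θ, cos θ]]
For θ = 45°:
cos(45°) = √2/2
sin(45°) = √2/2
R = [[√2/2, -√2/2], [√2/2, √2/2]]
Apply to (4, -5): [√2/2·4 + (-√2/2)·-5, √2/2·4 + √2/2·-5] = (6.3640, -0.7071)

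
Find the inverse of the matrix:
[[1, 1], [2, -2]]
[[1/2, 1/4], [1/2, -1/4]]

For [[a,b],[c,d]], inverse = (1/det)·[[d,-b],[-c,a]]
det = 1·-2 - 1·2 = -4
Inverse = (1/-4)·[[-2, -1], [-2, 1]]
        = [[1/2, 1/4], [1/2, -1/4]]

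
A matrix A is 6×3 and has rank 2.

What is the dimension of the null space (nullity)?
1

The rank-nullity theorem for an m×n matrix states:
rank(A) + nullity(A) = n (the number of columns).
Here n = 3 and rank(A) = 2, so nullity(A) = 3 - 2 = 1.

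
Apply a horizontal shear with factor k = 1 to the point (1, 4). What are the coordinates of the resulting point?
(5, 4)

Shear matrix for horizontal shear with factor k = 1:
[[1, 1], [0, 1]]
Result: (1, 4) → (5, 4)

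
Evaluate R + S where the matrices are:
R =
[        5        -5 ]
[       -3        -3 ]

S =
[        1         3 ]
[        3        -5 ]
R + S =
[        6        -2 ]
[        0        -8 ]

Matrix addition is elementwise: (R+S)[i][j] = R[i][j] + S[i][j].
  (R+S)[0][0] = (5) + (1) = 6
  (R+S)[0][1] = (-5) + (3) = -2
  (R+S)[1][0] = (-3) + (3) = 0
  (R+S)[1][1] = (-3) + (-5) = -8
R + S =
[        6        -2 ]
[        0        -8 ]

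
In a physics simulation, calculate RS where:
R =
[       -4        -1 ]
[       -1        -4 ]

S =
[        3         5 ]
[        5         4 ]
RS =
[      -17       -24 ]
[      -23       -21 ]

Matrix multiplication: (RS)[i][j] = sum over k of R[i][k] * S[k][j].
  (RS)[0][0] = (-4)*(3) + (-1)*(5) = -17
  (RS)[0][1] = (-4)*(5) + (-1)*(4) = -24
  (RS)[1][0] = (-1)*(3) + (-4)*(5) = -23
  (RS)[1][1] = (-1)*(5) + (-4)*(4) = -21
RS =
[      -17       -24 ]
[      -23       -21 ]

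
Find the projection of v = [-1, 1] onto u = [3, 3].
[0, 0]

The projection of v onto u is proj_u(v) = ((v·u) / (u·u)) · u.
v·u = (-1)*(3) + (1)*(3) = 0.
u·u = (3)*(3) + (3)*(3) = 18.
coefficient = 0 / 18 = 0.
proj_u(v) = 0 · [3, 3] = [0, 0].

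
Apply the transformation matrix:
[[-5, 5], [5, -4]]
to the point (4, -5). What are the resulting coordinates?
(-45, 40)

Matrix multiplication:
[[-5, 5], [5, -4]] × [4, -5]ᵀ
= [-5×4 + 5×-5, 5×4 + -4×-5]ᵀ
= [-45.0000, 40.0000]ᵀ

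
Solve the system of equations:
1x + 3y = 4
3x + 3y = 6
x = 1, y = 1

Use elimination (row reduction):
Equation 1: 1x + 3y = 4.
Equation 2: 3x + 3y = 6.
Multiply Eq1 by 3 and Eq2 by 1: 3x + 9y = 12;  3x + 3y = 6.
Subtract: (-6)y = -6, so y = 1.
Back-substitute into Eq1: 1x + 3*(1) = 4, so x = 1.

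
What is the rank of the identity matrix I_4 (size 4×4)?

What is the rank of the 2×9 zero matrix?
rank(I_4) = 4, rank(0) = 0

The identity I_4 has 4 columns that are the standard basis vectors e_1, …, e_4. These are linearly independent, so all 4 columns are pivots and rank(I_4) = 4.
The 2×9 zero matrix has every entry zero, so every row is the zero row and there are no pivots; rank(0) = 0.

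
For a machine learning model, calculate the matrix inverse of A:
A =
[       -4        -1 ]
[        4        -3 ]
det(A) = 16
A⁻¹ =
[    -3/16      1/16 ]
[     -1/4      -1/4 ]

For a 2×2 matrix A = [[a, b], [c, d]] with det(A) ≠ 0, A⁻¹ = (1/det(A)) * [[d, -b], [-c, a]].
det(A) = (-4)*(-3) - (-1)*(4) = 12 + 4 = 16.
A⁻¹ = (1/16) * [[-3, 1], [-4, -4]].
Dividing each entry by 16 and reducing:
A⁻¹ =
[    -3/16      1/16 ]
[     -1/4      -1/4 ]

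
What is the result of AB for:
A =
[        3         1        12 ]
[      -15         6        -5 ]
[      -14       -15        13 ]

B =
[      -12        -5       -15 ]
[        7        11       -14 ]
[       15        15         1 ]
AB =
[      151       176       -47 ]
[      147        66       136 ]
[      258       100       433 ]

Matrix multiplication: (AB)[i][j] = sum over k of A[i][k] * B[k][j].
  (AB)[0][0] = (3)*(-12) + (1)*(7) + (12)*(15) = 151
  (AB)[0][1] = (3)*(-5) + (1)*(11) + (12)*(15) = 176
  (AB)[0][2] = (3)*(-15) + (1)*(-14) + (12)*(1) = -47
  (AB)[1][0] = (-15)*(-12) + (6)*(7) + (-5)*(15) = 147
  (AB)[1][1] = (-15)*(-5) + (6)*(11) + (-5)*(15) = 66
  (AB)[1][2] = (-15)*(-15) + (6)*(-14) + (-5)*(1) = 136
  (AB)[2][0] = (-14)*(-12) + (-15)*(7) + (13)*(15) = 258
  (AB)[2][1] = (-14)*(-5) + (-15)*(11) + (13)*(15) = 100
  (AB)[2][2] = (-14)*(-15) + (-15)*(-14) + (13)*(1) = 433
AB =
[      151       176       -47 ]
[      147        66       136 ]
[      258       100       433 ]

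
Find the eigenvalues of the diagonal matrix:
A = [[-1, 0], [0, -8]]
λ₁ = -1, λ₂ = -8

The characteristic polynomial of A is det(A - λI) = (-1 - λ)(-8 - λ) = 0.
The roots are λ = -1 and λ = -8, so the eigenvalues are the diagonal entries.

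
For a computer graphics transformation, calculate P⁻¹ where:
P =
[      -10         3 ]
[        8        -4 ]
det(P) = 16
P⁻¹ =
[     -1/4     -3/16 ]
[     -1/2      -5/8 ]

For a 2×2 matrix P = [[a, b], [c, d]] with det(P) ≠ 0, P⁻¹ = (1/det(P)) * [[d, -b], [-c, a]].
det(P) = (-10)*(-4) - (3)*(8) = 40 - 24 = 16.
P⁻¹ = (1/16) * [[-4, -3], [-8, -10]].
Dividing each entry by 16 and reducing:
P⁻¹ =
[     -1/4     -3/16 ]
[     -1/2      -5/8 ]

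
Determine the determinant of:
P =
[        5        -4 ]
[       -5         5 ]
det(P) = 5

For a 2×2 matrix [[a, b], [c, d]], det = a*d - b*c.
det(P) = (5)*(5) - (-4)*(-5) = 25 - 20 = 5.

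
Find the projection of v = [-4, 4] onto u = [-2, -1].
[-8/5, -4/5]

The projection of v onto u is proj_u(v) = ((v·u) / (u·u)) · u.
v·u = (-4)*(-2) + (4)*(-1) = 4.
u·u = (-2)*(-2) + (-1)*(-1) = 5.
coefficient = 4 / 5 = 4/5.
proj_u(v) = 4/5 · [-2, -1] = [-8/5, -4/5].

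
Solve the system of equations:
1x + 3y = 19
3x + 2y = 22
x = 4, y = 5

Use elimination (row reduction):
Equation 1: 1x + 3y = 19.
Equation 2: 3x + 2y = 22.
Multiply Eq1 by 3 and Eq2 by 1: 3x + 9y = 57;  3x + 2y = 22.
Subtract: (-7)y = -35, so y = 5.
Back-substitute into Eq1: 1x + 3*(5) = 19, so x = 4.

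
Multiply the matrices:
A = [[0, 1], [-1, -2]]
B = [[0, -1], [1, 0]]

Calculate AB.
[[1, 0], [-2, 1]]

Each entry (i,j) of AB = sum over k of A[i][k]*B[k][j].
(AB)[0][0] = (0)*(0) + (1)*(1) = 1
(AB)[0][1] = (0)*(-1) + (1)*(0) = 0
(AB)[1][0] = (-1)*(0) + (-2)*(1) = -2
(AB)[1][1] = (-1)*(-1) + (-2)*(0) = 1
AB = [[1, 0], [-2, 1]]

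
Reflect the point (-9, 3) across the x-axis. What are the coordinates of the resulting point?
(-9, -3)

Reflection across x-axis: (-9, 3) → (-9, -3)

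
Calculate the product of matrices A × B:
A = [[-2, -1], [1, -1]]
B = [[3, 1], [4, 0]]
[[-10, -2], [-1, 1]]

Matrix multiplication:
C[0][0] = -2×3 + -1×4 = -10
C[0][1] = -2×1 + -1×0 = -2
C[1][0] = 1×3 + -1×4 = -1
C[1][1] = 1×1 + -1×0 = 1
Result: [[-10, -2], [-1, 1]]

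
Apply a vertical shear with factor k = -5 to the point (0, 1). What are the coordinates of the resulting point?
(0, 1)

Shear matrix for vertical shear with factor k = -5:
[[1, 0], [-5, 1]]
Result: (0, 1) → (0, 1)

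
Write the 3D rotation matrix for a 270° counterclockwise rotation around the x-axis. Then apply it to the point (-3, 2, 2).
R = [[1, 0, 0], [0, 0, 1], [0, -1, 0]]; R·(-3, 2, 2) = (-3, 2, -2)

Rotation matrix for 270° around x-axis:
cos(270°) = 0, sin(270°) = -1
R = [[1, 0, 0], [0, 0, 1], [0, -1, 0]]
Apply to (-3, 2, 2): R·[-3, 2, 2]ᵀ = (-3, 2, -2)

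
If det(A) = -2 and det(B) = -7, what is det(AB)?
14

Use the multiplicative property of determinants: det(AB) = det(A)*det(B).
det(AB) = (-2)*(-7) = 14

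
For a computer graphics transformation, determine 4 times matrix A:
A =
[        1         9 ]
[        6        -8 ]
4A =
[        4        36 ]
[       24       -32 ]

Scalar multiplication is elementwise: (4A)[i][j] = 4 * A[i][j].
  (4A)[0][0] = 4 * (1) = 4
  (4A)[0][1] = 4 * (9) = 36
  (4A)[1][0] = 4 * (6) = 24
  (4A)[1][1] = 4 * (-8) = -32
4A =
[        4        36 ]
[       24       -32 ]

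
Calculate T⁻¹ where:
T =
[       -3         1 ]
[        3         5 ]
det(T) = -18
T⁻¹ =
[    -5/18      1/18 ]
[      1/6       1/6 ]

For a 2×2 matrix T = [[a, b], [c, d]] with det(T) ≠ 0, T⁻¹ = (1/det(T)) * [[d, -b], [-c, a]].
det(T) = (-3)*(5) - (1)*(3) = -15 - 3 = -18.
T⁻¹ = (1/-18) * [[5, -1], [-3, -3]].
Dividing each entry by -18 and reducing:
T⁻¹ =
[    -5/18      1/18 ]
[      1/6       1/6 ]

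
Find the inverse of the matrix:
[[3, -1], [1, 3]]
[[3/10, 1/10], [-1/10, 3/10]]

For [[a,b],[c,d]], inverse = (1/det)·[[d,-b],[-c,a]]
det = 3·3 - -1·1 = 10
Inverse = (1/10)·[[3, 1], [-1, 3]]
        = [[3/10, 1/10], [-1/10, 3/10]]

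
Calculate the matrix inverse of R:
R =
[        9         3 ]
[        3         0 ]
det(R) = -9
R⁻¹ =
[        0       1/3 ]
[      1/3        -1 ]

For a 2×2 matrix R = [[a, b], [c, d]] with det(R) ≠ 0, R⁻¹ = (1/det(R)) * [[d, -b], [-c, a]].
det(R) = (9)*(0) - (3)*(3) = 0 - 9 = -9.
R⁻¹ = (1/-9) * [[0, -3], [-3, 9]].
Dividing each entry by -9 and reducing:
R⁻¹ =
[        0       1/3 ]
[      1/3        -1 ]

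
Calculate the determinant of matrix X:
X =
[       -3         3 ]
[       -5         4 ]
det(X) = 3

For a 2×2 matrix [[a, b], [c, d]], det = a*d - b*c.
det(X) = (-3)*(4) - (3)*(-5) = -12 + 15 = 3.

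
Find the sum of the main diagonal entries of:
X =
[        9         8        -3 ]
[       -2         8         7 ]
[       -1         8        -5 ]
tr(X) = 9 + 8 - 5 = 12

The trace of a square matrix is the sum of its diagonal entries.
Diagonal entries of X: X[0][0] = 9, X[1][1] = 8, X[2][2] = -5.
tr(X) = 9 + 8 - 5 = 12.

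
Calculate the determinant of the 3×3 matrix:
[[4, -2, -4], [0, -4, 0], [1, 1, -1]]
0

Expansion along first row:
det = 4·det([[-4,0],[1,-1]]) - -2·det([[0,0],[1,-1]]) + -4·det([[0,-4],[1,1]])
    = 4·(-4·-1 - 0·1) - -2·(0·-1 - 0·1) + -4·(0·1 - -4·1)
    = 4·4 - -2·0 + -4·4
    = 16 + 0 + -16 = 0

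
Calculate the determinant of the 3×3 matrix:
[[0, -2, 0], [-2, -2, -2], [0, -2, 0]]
0

Expansion along first row:
det = 0·det([[-2,-2],[-2,0]]) - -2·det([[-2,-2],[0,0]]) + 0·det([[-2,-2],[0,-2]])
    = 0·(-2·0 - -2·-2) - -2·(-2·0 - -2·0) + 0·(-2·-2 - -2·0)
    = 0·-4 - -2·0 + 0·4
    = 0 + 0 + 0 = 0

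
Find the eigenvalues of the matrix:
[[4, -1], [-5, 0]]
λ = -1 and λ = 5

Characteristic equation: det(A - λI) = 0
λ² - (trace)λ + (det) = 0
λ² - (4)λ + (-5) = 0
λ² - 4λ - 5 = 0
Solving: λ = -1, 5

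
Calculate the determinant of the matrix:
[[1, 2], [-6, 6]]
18

For a 2×2 matrix [[a, b], [c, d]], det = ad - bc
det = (1)(6) - (2)(-6) = 6 - -12 = 18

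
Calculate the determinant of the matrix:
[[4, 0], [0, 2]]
8

For a 2×2 matrix [[a, b], [c, d]], det = ad - bc
det = (4)(2) - (0)(0) = 8 - 0 = 8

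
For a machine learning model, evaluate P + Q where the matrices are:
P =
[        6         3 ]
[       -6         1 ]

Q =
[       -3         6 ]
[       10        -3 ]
P + Q =
[        3         9 ]
[        4        -2 ]

Matrix addition is elementwise: (P+Q)[i][j] = P[i][j] + Q[i][j].
  (P+Q)[0][0] = (6) + (-3) = 3
  (P+Q)[0][1] = (3) + (6) = 9
  (P+Q)[1][0] = (-6) + (10) = 4
  (P+Q)[1][1] = (1) + (-3) = -2
P + Q =
[        3         9 ]
[        4        -2 ]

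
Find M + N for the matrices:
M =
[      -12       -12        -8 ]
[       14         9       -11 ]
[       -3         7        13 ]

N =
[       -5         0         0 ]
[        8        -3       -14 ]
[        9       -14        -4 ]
M + N =
[      -17       -12        -8 ]
[       22         6       -25 ]
[        6        -7         9 ]

Matrix addition is elementwise: (M+N)[i][j] = M[i][j] + N[i][j].
  (M+N)[0][0] = (-12) + (-5) = -17
  (M+N)[0][1] = (-12) + (0) = -12
  (M+N)[0][2] = (-8) + (0) = -8
  (M+N)[1][0] = (14) + (8) = 22
  (M+N)[1][1] = (9) + (-3) = 6
  (M+N)[1][2] = (-11) + (-14) = -25
  (M+N)[2][0] = (-3) + (9) = 6
  (M+N)[2][1] = (7) + (-14) = -7
  (M+N)[2][2] = (13) + (-4) = 9
M + N =
[      -17       -12        -8 ]
[       22         6       -25 ]
[        6        -7         9 ]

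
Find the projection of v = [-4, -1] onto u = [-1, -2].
[-6/5, -12/5]

The projection of v onto u is proj_u(v) = ((v·u) / (u·u)) · u.
v·u = (-4)*(-1) + (-1)*(-2) = 6.
u·u = (-1)*(-1) + (-2)*(-2) = 5.
coefficient = 6 / 5 = 6/5.
proj_u(v) = 6/5 · [-1, -2] = [-6/5, -12/5].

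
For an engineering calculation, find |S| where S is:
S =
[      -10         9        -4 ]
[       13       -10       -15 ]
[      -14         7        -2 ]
det(S) = 1070

Expand along row 0 (cofactor expansion): det(S) = a*(e*i - f*h) - b*(d*i - f*g) + c*(d*h - e*g), where the 3×3 is [[a, b, c], [d, e, f], [g, h, i]].
Minor M_00 = (-10)*(-2) - (-15)*(7) = 20 + 105 = 125.
Minor M_01 = (13)*(-2) - (-15)*(-14) = -26 - 210 = -236.
Minor M_02 = (13)*(7) - (-10)*(-14) = 91 - 140 = -49.
det(S) = (-10)*(125) - (9)*(-236) + (-4)*(-49) = -1250 + 2124 + 196 = 1070.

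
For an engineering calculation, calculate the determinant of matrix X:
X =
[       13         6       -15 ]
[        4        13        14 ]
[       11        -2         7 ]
det(X) = 4568

Expand along row 0 (cofactor expansion): det(X) = a*(e*i - f*h) - b*(d*i - f*g) + c*(d*h - e*g), where the 3×3 is [[a, b, c], [d, e, f], [g, h, i]].
Minor M_00 = (13)*(7) - (14)*(-2) = 91 + 28 = 119.
Minor M_01 = (4)*(7) - (14)*(11) = 28 - 154 = -126.
Minor M_02 = (4)*(-2) - (13)*(11) = -8 - 143 = -151.
det(X) = (13)*(119) - (6)*(-126) + (-15)*(-151) = 1547 + 756 + 2265 = 4568.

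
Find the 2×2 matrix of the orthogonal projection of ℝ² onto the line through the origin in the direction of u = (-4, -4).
[[1/2, 1/2], [1/2, 1/2]]

The orthogonal projection onto the line spanned by a nonzero vector u = (a, b) has matrix P = (u uᵀ) / (uᵀ u) = (1/(a² + b²)) · [[a², ab], [ab, b²]].
Here u = (-4, -4), so a² + b² = 16 + 16 = 32.
P = (1/32) · [[16, 16], [16, 16]] = [[1/2, 1/2], [1/2, 1/2]].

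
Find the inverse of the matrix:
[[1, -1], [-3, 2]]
[[-2, -1], [-3, -1]]

For [[a,b],[c,d]], inverse = (1/det)·[[d,-b],[-c,a]]
det = 1·2 - -1·-3 = -1
Inverse = (1/-1)·[[2, 1], [3, 1]]
        = [[-2, -1], [-3, -1]]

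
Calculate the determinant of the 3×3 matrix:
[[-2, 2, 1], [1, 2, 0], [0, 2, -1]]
8

Expansion along first row:
det = -2·det([[2,0],[2,-1]]) - 2·det([[1,0],[0,-1]]) + 1·det([[1,2],[0,2]])
    = -2·(2·-1 - 0·2) - 2·(1·-1 - 0·0) + 1·(1·2 - 2·0)
    = -2·-2 - 2·-1 + 1·2
    = 4 + 2 + 2 = 8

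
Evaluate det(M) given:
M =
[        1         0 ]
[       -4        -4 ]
det(M) = -4

For a 2×2 matrix [[a, b], [c, d]], det = a*d - b*c.
det(M) = (1)*(-4) - (0)*(-4) = -4 - 0 = -4.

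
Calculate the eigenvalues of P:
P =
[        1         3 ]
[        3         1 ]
λ = -2, 4

Solve det(P - λI) = 0. For a 2×2 matrix the characteristic equation is λ² - (trace)λ + det = 0.
trace(P) = a + d = 1 + 1 = 2.
det(P) = a*d - b*c = (1)*(1) - (3)*(3) = 1 - 9 = -8.
Characteristic equation: λ² - (2)λ + (-8) = 0.
Discriminant = (2)² - 4*(-8) = 4 + 32 = 36.
λ = (2 ± √36) / 2 = (2 ± 6) / 2 = -2, 4.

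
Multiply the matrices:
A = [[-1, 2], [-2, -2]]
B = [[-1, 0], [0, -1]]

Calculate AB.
[[1, -2], [2, 2]]

Each entry (i,j) of AB = sum over k of A[i][k]*B[k][j].
(AB)[0][0] = (-1)*(-1) + (2)*(0) = 1
(AB)[0][1] = (-1)*(0) + (2)*(-1) = -2
(AB)[1][0] = (-2)*(-1) + (-2)*(0) = 2
(AB)[1][1] = (-2)*(0) + (-2)*(-1) = 2
AB = [[1, -2], [2, 2]]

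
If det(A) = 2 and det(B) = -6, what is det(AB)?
-12

Use the multiplicative property of determinants: det(AB) = det(A)*det(B).
det(AB) = (2)*(-6) = -12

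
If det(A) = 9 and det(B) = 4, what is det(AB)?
36

Use the multiplicative property of determinants: det(AB) = det(A)*det(B).
det(AB) = (9)*(4) = 36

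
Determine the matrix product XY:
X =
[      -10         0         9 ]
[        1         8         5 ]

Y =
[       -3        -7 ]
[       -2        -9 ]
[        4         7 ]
XY =
[       66       133 ]
[        1       -44 ]

Matrix multiplication: (XY)[i][j] = sum over k of X[i][k] * Y[k][j].
  (XY)[0][0] = (-10)*(-3) + (0)*(-2) + (9)*(4) = 66
  (XY)[0][1] = (-10)*(-7) + (0)*(-9) + (9)*(7) = 133
  (XY)[1][0] = (1)*(-3) + (8)*(-2) + (5)*(4) = 1
  (XY)[1][1] = (1)*(-7) + (8)*(-9) + (5)*(7) = -44
XY =
[       66       133 ]
[        1       -44 ]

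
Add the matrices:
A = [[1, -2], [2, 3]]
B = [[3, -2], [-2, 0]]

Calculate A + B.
[[4, -4], [0, 3]]

Add corresponding elements:
(1)+(3)=4
(-2)+(-2)=-4
(2)+(-2)=0
(3)+(0)=3
A + B = [[4, -4], [0, 3]]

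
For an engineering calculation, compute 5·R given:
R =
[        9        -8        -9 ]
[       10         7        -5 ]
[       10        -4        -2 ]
5R =
[       45       -40       -45 ]
[       50        35       -25 ]
[       50       -20       -10 ]

Scalar multiplication is elementwise: (5R)[i][j] = 5 * R[i][j].
  (5R)[0][0] = 5 * (9) = 45
  (5R)[0][1] = 5 * (-8) = -40
  (5R)[0][2] = 5 * (-9) = -45
  (5R)[1][0] = 5 * (10) = 50
  (5R)[1][1] = 5 * (7) = 35
  (5R)[1][2] = 5 * (-5) = -25
  (5R)[2][0] = 5 * (10) = 50
  (5R)[2][1] = 5 * (-4) = -20
  (5R)[2][2] = 5 * (-2) = -10
5R =
[       45       -40       -45 ]
[       50        35       -25 ]
[       50       -20       -10 ]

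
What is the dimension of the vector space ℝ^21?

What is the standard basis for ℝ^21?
Dimension = 21; standard basis = {e_1, e_2, e_3, …, e_21}

ℝ^21 is the space of 21-tuples of real numbers; its dimension is 21.
The standard basis consists of 21 vectors: e_1, e_2, e_3, …, e_21, where e_i is the vector with 1 in position i and 0 elsewhere.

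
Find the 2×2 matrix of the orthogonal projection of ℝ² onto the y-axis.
[[0, 0], [0, 1]]

The orthogonal projection onto the line spanned by a nonzero vector u = (a, b) has matrix P = (u uᵀ) / (uᵀ u) = (1/(a² + b²)) · [[a², ab], [ab, b²]].
Here u = (0, 1), so a² + b² = 0 + 1 = 1.
P = (1/1) · [[0, 0], [0, 1]] = [[0, 0], [0, 1]].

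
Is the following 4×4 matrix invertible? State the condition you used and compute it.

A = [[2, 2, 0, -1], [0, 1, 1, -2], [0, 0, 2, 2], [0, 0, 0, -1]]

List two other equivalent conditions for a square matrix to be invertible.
Yes, invertible; det(A) = -4 ≠ 0. Equivalent conditions: rank(A) = 4; Ax = 0 has only the trivial solution; 0 is not an eigenvalue; the columns of A are linearly independent.

To check invertibility, compute det(A).
The given matrix is triangular, so det(A) equals the product of its diagonal entries = -4 ≠ 0.
Since det(A) ≠ 0, A is invertible.
Equivalent conditions for a square matrix A to be invertible:
- rank(A) = 4 (full rank).
- The homogeneous system Ax = 0 has only the trivial solution x = 0.
- 0 is not an eigenvalue of A.
- The columns (equivalently rows) of A are linearly independent.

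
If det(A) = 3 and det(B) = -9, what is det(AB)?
-27

Use the multiplicative property of determinants: det(AB) = det(A)*det(B).
det(AB) = (3)*(-9) = -27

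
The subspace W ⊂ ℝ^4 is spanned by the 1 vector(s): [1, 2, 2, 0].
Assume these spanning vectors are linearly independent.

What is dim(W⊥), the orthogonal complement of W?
dim(W⊥) = 3

For any subspace W of ℝ^n, dim(W) + dim(W⊥) = n (the whole-space dimension).
Here the given 1 vectors are linearly independent, so dim(W) = 1.
Thus dim(W⊥) = n - dim(W) = 4 - 1 = 3.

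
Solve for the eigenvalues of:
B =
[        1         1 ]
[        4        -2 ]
λ = -3, 2

Solve det(B - λI) = 0. For a 2×2 matrix the characteristic equation is λ² - (trace)λ + det = 0.
trace(B) = a + d = 1 - 2 = -1.
det(B) = a*d - b*c = (1)*(-2) - (1)*(4) = -2 - 4 = -6.
Characteristic equation: λ² - (-1)λ + (-6) = 0.
Discriminant = (-1)² - 4*(-6) = 1 + 24 = 25.
λ = (-1 ± √25) / 2 = (-1 ± 5) / 2 = -3, 2.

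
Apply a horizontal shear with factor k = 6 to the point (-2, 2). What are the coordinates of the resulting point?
(10, 2)

Shear matrix for horizontal shear with factor k = 6:
[[1, 6], [0, 1]]
Result: (-2, 2) → (10, 2)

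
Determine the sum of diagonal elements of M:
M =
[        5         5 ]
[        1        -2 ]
tr(M) = 5 - 2 = 3

The trace of a square matrix is the sum of its diagonal entries.
Diagonal entries of M: M[0][0] = 5, M[1][1] = -2.
tr(M) = 5 - 2 = 3.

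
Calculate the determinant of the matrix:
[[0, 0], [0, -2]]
0

For a 2×2 matrix [[a, b], [c, d]], det = ad - bc
det = (0)(-2) - (0)(0) = 0 - 0 = 0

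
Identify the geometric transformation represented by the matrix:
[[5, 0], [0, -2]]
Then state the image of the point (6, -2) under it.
non-uniform scaling by (5, -2); image of (6, -2) is (30, 4)

This is diagonal with distinct entries, so it scales the x-axis by 5 and the y-axis by -2.
The matrix [[5, 0], [0, -2]] represents: non-uniform scaling by (5, -2).
Applying it to (6, -2): [5·6 + 0·-2, 0·6 + -2·-2] = (30, 4).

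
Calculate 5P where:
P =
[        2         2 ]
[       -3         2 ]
5P =
[       10        10 ]
[      -15        10 ]

Scalar multiplication is elementwise: (5P)[i][j] = 5 * P[i][j].
  (5P)[0][0] = 5 * (2) = 10
  (5P)[0][1] = 5 * (2) = 10
  (5P)[1][0] = 5 * (-3) = -15
  (5P)[1][1] = 5 * (2) = 10
5P =
[       10        10 ]
[      -15        10 ]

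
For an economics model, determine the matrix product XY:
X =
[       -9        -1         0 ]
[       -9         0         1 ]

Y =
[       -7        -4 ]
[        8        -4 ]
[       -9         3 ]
XY =
[       55        40 ]
[       54        39 ]

Matrix multiplication: (XY)[i][j] = sum over k of X[i][k] * Y[k][j].
  (XY)[0][0] = (-9)*(-7) + (-1)*(8) + (0)*(-9) = 55
  (XY)[0][1] = (-9)*(-4) + (-1)*(-4) + (0)*(3) = 40
  (XY)[1][0] = (-9)*(-7) + (0)*(8) + (1)*(-9) = 54
  (XY)[1][1] = (-9)*(-4) + (0)*(-4) + (1)*(3) = 39
XY =
[       55        40 ]
[       54        39 ]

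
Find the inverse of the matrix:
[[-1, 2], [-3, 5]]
[[5, -2], [3, -1]]

For [[a,b],[c,d]], inverse = (1/det)·[[d,-b],[-c,a]]
det = -1·5 - 2·-3 = 1
Inverse = (1/1)·[[5, -2], [3, -1]]
        = [[5, -2], [3, -1]]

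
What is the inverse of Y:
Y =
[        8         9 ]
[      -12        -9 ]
det(Y) = 36
Y⁻¹ =
[     -1/4      -1/4 ]
[      1/3       2/9 ]

For a 2×2 matrix Y = [[a, b], [c, d]] with det(Y) ≠ 0, Y⁻¹ = (1/det(Y)) * [[d, -b], [-c, a]].
det(Y) = (8)*(-9) - (9)*(-12) = -72 + 108 = 36.
Y⁻¹ = (1/36) * [[-9, -9], [12, 8]].
Dividing each entry by 36 and reducing:
Y⁻¹ =
[     -1/4      -1/4 ]
[      1/3       2/9 ]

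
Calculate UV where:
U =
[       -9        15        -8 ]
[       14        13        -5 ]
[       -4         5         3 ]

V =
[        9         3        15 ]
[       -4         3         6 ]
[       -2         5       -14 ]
UV =
[     -125       -22        67 ]
[       84        56       358 ]
[      -62        18       -72 ]

Matrix multiplication: (UV)[i][j] = sum over k of U[i][k] * V[k][j].
  (UV)[0][0] = (-9)*(9) + (15)*(-4) + (-8)*(-2) = -125
  (UV)[0][1] = (-9)*(3) + (15)*(3) + (-8)*(5) = -22
  (UV)[0][2] = (-9)*(15) + (15)*(6) + (-8)*(-14) = 67
  (UV)[1][0] = (14)*(9) + (13)*(-4) + (-5)*(-2) = 84
  (UV)[1][1] = (14)*(3) + (13)*(3) + (-5)*(5) = 56
  (UV)[1][2] = (14)*(15) + (13)*(6) + (-5)*(-14) = 358
  (UV)[2][0] = (-4)*(9) + (5)*(-4) + (3)*(-2) = -62
  (UV)[2][1] = (-4)*(3) + (5)*(3) + (3)*(5) = 18
  (UV)[2][2] = (-4)*(15) + (5)*(6) + (3)*(-14) = -72
UV =
[     -125       -22        67 ]
[       84        56       358 ]
[      -62        18       -72 ]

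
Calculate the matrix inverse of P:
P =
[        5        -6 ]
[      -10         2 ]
det(P) = -50
P⁻¹ =
[    -1/25     -3/25 ]
[     -1/5     -1/10 ]

For a 2×2 matrix P = [[a, b], [c, d]] with det(P) ≠ 0, P⁻¹ = (1/det(P)) * [[d, -b], [-c, a]].
det(P) = (5)*(2) - (-6)*(-10) = 10 - 60 = -50.
P⁻¹ = (1/-50) * [[2, 6], [10, 5]].
Dividing each entry by -50 and reducing:
P⁻¹ =
[    -1/25     -3/25 ]
[     -1/5     -1/10 ]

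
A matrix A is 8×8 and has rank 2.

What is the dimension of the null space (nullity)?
6

The rank-nullity theorem for an m×n matrix states:
rank(A) + nullity(A) = n (the number of columns).
Here n = 8 and rank(A) = 2, so nullity(A) = 8 - 2 = 6.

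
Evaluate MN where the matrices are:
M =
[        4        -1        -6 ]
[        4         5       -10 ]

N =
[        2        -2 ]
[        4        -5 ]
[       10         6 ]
MN =
[      -56       -39 ]
[      -72       -93 ]

Matrix multiplication: (MN)[i][j] = sum over k of M[i][k] * N[k][j].
  (MN)[0][0] = (4)*(2) + (-1)*(4) + (-6)*(10) = -56
  (MN)[0][1] = (4)*(-2) + (-1)*(-5) + (-6)*(6) = -39
  (MN)[1][0] = (4)*(2) + (5)*(4) + (-10)*(10) = -72
  (MN)[1][1] = (4)*(-2) + (5)*(-5) + (-10)*(6) = -93
MN =
[      -56       -39 ]
[      -72       -93 ]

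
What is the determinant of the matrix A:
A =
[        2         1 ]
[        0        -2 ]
det(A) = -4

For a 2×2 matrix [[a, b], [c, d]], det = a*d - b*c.
det(A) = (2)*(-2) - (1)*(0) = -4 - 0 = -4.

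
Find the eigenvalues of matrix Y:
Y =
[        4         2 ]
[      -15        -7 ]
λ = -2, -1

Solve det(Y - λI) = 0. For a 2×2 matrix the characteristic equation is λ² - (trace)λ + det = 0.
trace(Y) = a + d = 4 - 7 = -3.
det(Y) = a*d - b*c = (4)*(-7) - (2)*(-15) = -28 + 30 = 2.
Characteristic equation: λ² - (-3)λ + (2) = 0.
Discriminant = (-3)² - 4*(2) = 9 - 8 = 1.
λ = (-3 ± √1) / 2 = (-3 ± 1) / 2 = -2, -1.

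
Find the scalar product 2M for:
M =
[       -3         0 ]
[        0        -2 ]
2M =
[       -6         0 ]
[        0        -4 ]

Scalar multiplication is elementwise: (2M)[i][j] = 2 * M[i][j].
  (2M)[0][0] = 2 * (-3) = -6
  (2M)[0][1] = 2 * (0) = 0
  (2M)[1][0] = 2 * (0) = 0
  (2M)[1][1] = 2 * (-2) = -4
2M =
[       -6         0 ]
[        0        -4 ]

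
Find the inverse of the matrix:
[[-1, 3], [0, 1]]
[[-1, 3], [0, 1]]

For [[a,b],[c,d]], inverse = (1/det)·[[d,-b],[-c,a]]
det = -1·1 - 3·0 = -1
Inverse = (1/-1)·[[1, -3], [0, -1]]
        = [[-1, 3], [0, 1]]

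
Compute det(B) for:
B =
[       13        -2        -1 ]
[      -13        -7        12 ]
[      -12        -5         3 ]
det(B) = 736

Expand along row 0 (cofactor expansion): det(B) = a*(e*i - f*h) - b*(d*i - f*g) + c*(d*h - e*g), where the 3×3 is [[a, b, c], [d, e, f], [g, h, i]].
Minor M_00 = (-7)*(3) - (12)*(-5) = -21 + 60 = 39.
Minor M_01 = (-13)*(3) - (12)*(-12) = -39 + 144 = 105.
Minor M_02 = (-13)*(-5) - (-7)*(-12) = 65 - 84 = -19.
det(B) = (13)*(39) - (-2)*(105) + (-1)*(-19) = 507 + 210 + 19 = 736.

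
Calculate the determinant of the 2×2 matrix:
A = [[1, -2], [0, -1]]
-1

For A = [[a, b], [c, d]], det(A) = a*d - b*c.
det(A) = (1)*(-1) - (-2)*(0) = -1 - 0 = -1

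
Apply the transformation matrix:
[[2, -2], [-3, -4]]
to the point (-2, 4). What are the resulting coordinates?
(-12, -10)

Matrix multiplication:
[[2, -2], [-3, -4]] × [-2, 4]ᵀ
= [2×-2 + -2×4, -3×-2 + -4×4]ᵀ
= [-12.0000, -10.0000]ᵀ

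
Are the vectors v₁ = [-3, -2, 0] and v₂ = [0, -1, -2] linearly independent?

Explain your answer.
Yes, linearly independent

Two vectors are linearly dependent iff one is a scalar multiple of the other.
No single scalar k satisfies v₂ = k·v₁ (the ratios of corresponding entries disagree), so v₁ and v₂ are linearly independent.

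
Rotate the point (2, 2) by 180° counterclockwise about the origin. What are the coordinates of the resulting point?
(-2, -2)

Rotation matrix R(θ) = [[cos θ, -sin θ], [sin θ, cos θ]]; for θ = 180°:
R = [[-1, 0], [0, -1]]
Result: R × [2, 2]ᵀ = [-1·2 + (0)·2, 0·2 + (-1)·2]ᵀ = (-2, -2)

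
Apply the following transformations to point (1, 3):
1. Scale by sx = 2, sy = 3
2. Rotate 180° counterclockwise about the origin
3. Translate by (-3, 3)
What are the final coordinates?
(-5, -6)

Step 1: Scale → (2, 9)
Step 2: Rotate 180° → (-2, -9)
Step 3: Translate → (-5, -6)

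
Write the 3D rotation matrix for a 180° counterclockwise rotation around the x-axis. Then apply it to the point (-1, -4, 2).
R = [[1, 0, 0], [0, -1, 0], [0, 0, -1]]; R·(-1, -4, 2) = (-1, 4, -2)

Rotation matrix for 180° around x-axis:
cos(180°) = -1, sin(180°) = 0
R = [[1, 0, 0], [0, -1, 0], [0, 0, -1]]
Apply to (-1, -4, 2): R·[-1, -4, 2]ᵀ = (-1, 4, -2)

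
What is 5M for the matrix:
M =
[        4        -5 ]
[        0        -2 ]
5M =
[       20       -25 ]
[        0       -10 ]

Scalar multiplication is elementwise: (5M)[i][j] = 5 * M[i][j].
  (5M)[0][0] = 5 * (4) = 20
  (5M)[0][1] = 5 * (-5) = -25
  (5M)[1][0] = 5 * (0) = 0
  (5M)[1][1] = 5 * (-2) = -10
5M =
[       20       -25 ]
[        0       -10 ]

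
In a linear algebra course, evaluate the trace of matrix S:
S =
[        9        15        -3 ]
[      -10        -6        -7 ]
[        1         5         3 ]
tr(S) = 9 - 6 + 3 = 6

The trace of a square matrix is the sum of its diagonal entries.
Diagonal entries of S: S[0][0] = 9, S[1][1] = -6, S[2][2] = 3.
tr(S) = 9 - 6 + 3 = 6.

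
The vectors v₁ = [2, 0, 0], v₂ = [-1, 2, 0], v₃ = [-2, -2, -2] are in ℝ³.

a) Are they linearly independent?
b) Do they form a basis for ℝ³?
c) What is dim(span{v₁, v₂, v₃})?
Yes independent, yes basis, dim = 3

Stack v₁, v₂, v₃ as rows of a 3×3 matrix.
[[2, 0, 0]; [-1, 2, 0]; [-2, -2, -2]] is already lower triangular with nonzero diagonal entries (2, 2, -2), so its determinant is the product of the diagonal entries, det = (2)·(2)·(-2) = -8 ≠ 0, and the rows are linearly independent.
Three linearly independent vectors in ℝ³ form a basis for ℝ³, so dim(span{v₁,v₂,v₃}) = 3.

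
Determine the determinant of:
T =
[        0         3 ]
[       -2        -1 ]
det(T) = 6

For a 2×2 matrix [[a, b], [c, d]], det = a*d - b*c.
det(T) = (0)*(-1) - (3)*(-2) = 0 + 6 = 6.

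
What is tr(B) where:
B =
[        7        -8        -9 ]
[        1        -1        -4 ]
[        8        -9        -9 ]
tr(B) = 7 - 1 - 9 = -3

The trace of a square matrix is the sum of its diagonal entries.
Diagonal entries of B: B[0][0] = 7, B[1][1] = -1, B[2][2] = -9.
tr(B) = 7 - 1 - 9 = -3.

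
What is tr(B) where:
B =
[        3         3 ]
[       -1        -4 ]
tr(B) = 3 - 4 = -1

The trace of a square matrix is the sum of its diagonal entries.
Diagonal entries of B: B[0][0] = 3, B[1][1] = -4.
tr(B) = 3 - 4 = -1.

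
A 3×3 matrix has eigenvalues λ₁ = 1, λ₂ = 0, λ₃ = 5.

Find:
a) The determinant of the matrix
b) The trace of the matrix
det = 0, trace = 6

Two standard eigenvalue identities:
- det(A) equals the product of the eigenvalues (counted with multiplicity).
- trace(A) equals the sum of the eigenvalues.
det(A) = (1)*(0)*(5) = 0.
trace(A) = 1 + 0 + 5 = 6.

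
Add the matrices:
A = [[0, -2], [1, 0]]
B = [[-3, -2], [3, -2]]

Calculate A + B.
[[-3, -4], [4, -2]]

Add corresponding elements:
(0)+(-3)=-3
(-2)+(-2)=-4
(1)+(3)=4
(0)+(-2)=-2
A + B = [[-3, -4], [4, -2]]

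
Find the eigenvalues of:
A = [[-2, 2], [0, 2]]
λ = -2, 2

Solve det(A - λI) = 0. For a 2×2 matrix this is λ² - (trace)λ + det = 0.
trace(A) = -2 + 2 = 0.
det(A) = (-2)*(2) - (2)*(0) = -4 - 0 = -4.
Characteristic equation: λ² - (0)λ + (-4) = 0.
Discriminant: (0)² - 4*(-4) = 0 + 16 = 16.
Roots: λ = (0 ± √16) / 2 = -2, 2.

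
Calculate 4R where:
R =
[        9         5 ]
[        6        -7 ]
4R =
[       36        20 ]
[       24       -28 ]

Scalar multiplication is elementwise: (4R)[i][j] = 4 * R[i][j].
  (4R)[0][0] = 4 * (9) = 36
  (4R)[0][1] = 4 * (5) = 20
  (4R)[1][0] = 4 * (6) = 24
  (4R)[1][1] = 4 * (-7) = -28
4R =
[       36        20 ]
[       24       -28 ]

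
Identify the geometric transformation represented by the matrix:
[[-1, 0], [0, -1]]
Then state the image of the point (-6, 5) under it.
rotation by 180° (or reflection through origin); image of (-6, 5) is (6, -5)

This matches the form [[cos θ, -sin θ], [sin θ, cos θ]] of a rotation matrix; reading off cos θ and sin θ gives the angle.
The matrix [[-1, 0], [0, -1]] represents: rotation by 180° (or reflection through origin).
Applying it to (-6, 5): [-1·-6 + 0·5, 0·-6 + -1·5] = (6, -5).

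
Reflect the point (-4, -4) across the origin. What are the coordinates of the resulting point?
(4, 4)

Reflection across origin: (-4, -4) → (4, 4)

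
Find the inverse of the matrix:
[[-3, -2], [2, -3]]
[[-3/13, 2/13], [-2/13, -3/13]]

For [[a,b],[c,d]], inverse = (1/det)·[[d,-b],[-c,a]]
det = -3·-3 - -2·2 = 13
Inverse = (1/13)·[[-3, 2], [-2, -3]]
        = [[-3/13, 2/13], [-2/13, -3/13]]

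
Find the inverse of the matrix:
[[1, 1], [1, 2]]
[[2, -1], [-1, 1]]

For [[a,b],[c,d]], inverse = (1/det)·[[d,-b],[-c,a]]
det = 1·2 - 1·1 = 1
Inverse = (1/1)·[[2, -1], [-1, 1]]
        = [[2, -1], [-1, 1]]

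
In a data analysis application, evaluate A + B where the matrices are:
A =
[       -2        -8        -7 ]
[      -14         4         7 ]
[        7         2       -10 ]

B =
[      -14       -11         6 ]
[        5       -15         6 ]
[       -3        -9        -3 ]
A + B =
[      -16       -19        -1 ]
[       -9       -11        13 ]
[        4        -7       -13 ]

Matrix addition is elementwise: (A+B)[i][j] = A[i][j] + B[i][j].
  (A+B)[0][0] = (-2) + (-14) = -16
  (A+B)[0][1] = (-8) + (-11) = -19
  (A+B)[0][2] = (-7) + (6) = -1
  (A+B)[1][0] = (-14) + (5) = -9
  (A+B)[1][1] = (4) + (-15) = -11
  (A+B)[1][2] = (7) + (6) = 13
  (A+B)[2][0] = (7) + (-3) = 4
  (A+B)[2][1] = (2) + (-9) = -7
  (A+B)[2][2] = (-10) + (-3) = -13
A + B =
[      -16       -19        -1 ]
[       -9       -11        13 ]
[        4        -7       -13 ]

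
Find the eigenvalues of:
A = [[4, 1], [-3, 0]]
λ = 1, 3

Solve det(A - λI) = 0. For a 2×2 matrix this is λ² - (trace)λ + det = 0.
trace(A) = 4 + 0 = 4.
det(A) = (4)*(0) - (1)*(-3) = 0 + 3 = 3.
Characteristic equation: λ² - (4)λ + (3) = 0.
Discriminant: (4)² - 4*(3) = 16 - 12 = 4.
Roots: λ = (4 ± √4) / 2 = 1, 3.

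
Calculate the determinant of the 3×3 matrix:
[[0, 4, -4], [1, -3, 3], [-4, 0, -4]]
16

Expansion along first row:
det = 0·det([[-3,3],[0,-4]]) - 4·det([[1,3],[-4,-4]]) + -4·det([[1,-3],[-4,0]])
    = 0·(-3·-4 - 3·0) - 4·(1·-4 - 3·-4) + -4·(1·0 - -3·-4)
    = 0·12 - 4·8 + -4·-12
    = 0 + -32 + 48 = 16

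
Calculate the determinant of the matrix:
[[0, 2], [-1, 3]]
2

For a 2×2 matrix [[a, b], [c, d]], det = ad - bc
det = (0)(3) - (2)(-1) = 0 - -2 = 2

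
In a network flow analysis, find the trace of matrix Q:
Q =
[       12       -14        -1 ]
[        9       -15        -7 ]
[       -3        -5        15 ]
tr(Q) = 12 - 15 + 15 = 12

The trace of a square matrix is the sum of its diagonal entries.
Diagonal entries of Q: Q[0][0] = 12, Q[1][1] = -15, Q[2][2] = 15.
tr(Q) = 12 - 15 + 15 = 12.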